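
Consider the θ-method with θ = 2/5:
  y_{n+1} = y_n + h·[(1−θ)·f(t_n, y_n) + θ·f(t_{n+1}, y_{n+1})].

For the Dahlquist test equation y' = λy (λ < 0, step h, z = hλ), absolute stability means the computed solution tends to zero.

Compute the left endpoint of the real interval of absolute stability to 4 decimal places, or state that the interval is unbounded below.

z* = -10.0000.

Test eqn y'=λy, z=hλ:
  y_{n+1} = y_n + z·[3/5·y_n + 2/5·y_{n+1}] ⇒ (1 − 2/5z)y_{n+1} = (1 + 3/5z)y_n
  ⇒ R(z) = (1 + 3/5z)/(1 − 2/5z).

Boundary: |R(x)|=1, x<0.
x=-1.77: |R|=0.0363
R=−1: 1+3/5x = −1+2/5x ⇒ -1/5x=2 ⇒ x=2/(-1/5)=-10.0000
Confirm numerically:
  x=-8.470: |R|=0.93026 <1
  x=-8.372: |R|=0.92513 <1
  x=-5.829: |R|=0.74961 <1
  x=-10.517: |R|=1.01986 >1
  x=-10.185: |R|=1.00729 >1
So |R|<1 on (-10.0000, 0).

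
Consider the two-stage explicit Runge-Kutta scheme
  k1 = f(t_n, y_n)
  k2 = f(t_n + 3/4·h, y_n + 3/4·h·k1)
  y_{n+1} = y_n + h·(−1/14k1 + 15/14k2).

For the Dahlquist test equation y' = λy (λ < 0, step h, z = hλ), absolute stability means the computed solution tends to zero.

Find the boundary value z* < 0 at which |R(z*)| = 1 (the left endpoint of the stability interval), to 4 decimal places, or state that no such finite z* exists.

Set f=λy, z=hλ:
  k1=λy_n ⇒ h·k1=z·y_n;  k2=λ(1+3/4z)y_n ⇒ h·k2=z(1+3/4z)y_n
  y_{n+1}/y_n = 1 − 1/14z + 15/14z(1+3/4z) = 1 + z + 45/56z²
  ⇒ R(z) = 1 + z + 45/56z².

Need |R(x)|<1, x<0.
x=-0.6: |R|=0.6893
R=1: x+45/56x²=0 ⇒ x=−56/45=-1.2444; min R=1−1/(4·45/56)=0.6889>−1
Confirm numerically:
  x=-1.186: |R|=0.94430 <1
  x=-0.773: |R|=0.70716 <1
  x=-0.749: |R|=0.70180 <1
  x=-1.416: |R|=1.19521 >1
  x=-1.381: |R|=1.15154 >1
Stable set (-1.2444, 0).

z* = -1.2444.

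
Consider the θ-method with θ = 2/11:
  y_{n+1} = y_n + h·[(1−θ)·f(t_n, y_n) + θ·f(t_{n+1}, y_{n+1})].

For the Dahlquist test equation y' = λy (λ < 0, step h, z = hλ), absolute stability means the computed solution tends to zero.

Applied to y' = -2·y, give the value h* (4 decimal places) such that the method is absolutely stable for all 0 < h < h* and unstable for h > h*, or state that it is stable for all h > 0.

(-3.1429,0); λ=-2 ⇒ h* = (22/7)/2 = 1.5714.

On y'=λy, z=hλ:
  y_{n+1} = y_n + z·[9/11·y_n + 2/11·y_{n+1}] ⇒ (1 − 2/11z)y_{n+1} = (1 + 9/11z)y_n
  so R(z) = (1 + 9/11z)/(1 − 2/11z).

Boundary: |R(x)|=1, x<0.
x=-1.08: |R|=0.0973
R=−1: 1+9/11x = −1+2/11x ⇒ -7/11x=2 ⇒ x=2/(-7/11)=-3.1429
Confirm numerically:
  x=-3.108: |R|=0.98583 <1
  x=-2.308: |R|=0.62577 <1
  x=-1.925: |R|=0.42593 <1
  x=-1.669: |R|=0.28044 <1
  x=-3.580: |R|=1.16850 >1
  x=-3.492: |R|=1.13590 >1
  x=-3.179: |R|=1.01458 >1
So |R|<1 on (-3.1429, 0).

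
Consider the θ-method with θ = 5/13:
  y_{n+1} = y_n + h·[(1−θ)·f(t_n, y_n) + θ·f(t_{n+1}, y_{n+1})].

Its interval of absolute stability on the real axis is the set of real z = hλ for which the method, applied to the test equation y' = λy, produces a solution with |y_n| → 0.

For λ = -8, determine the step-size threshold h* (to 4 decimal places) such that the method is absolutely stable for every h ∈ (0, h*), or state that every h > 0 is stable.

(-8.6667,0); λ=-8 ⇒ h* = (26/3)/8 = 1.0833.

Set f=λy, z=hλ:
  y_{n+1} = y_n + z·[8/13·y_n + 5/13·y_{n+1}] ⇒ (1 − 5/13z)y_{n+1} = (1 + 8/13z)y_n
  so R(z) = (1 + 8/13z)/(1 − 5/13z).

Find x<0 with |R(x)|<1.
x=-1.72: |R|=0.0352
R=−1: 1+8/13x = −1+5/13x ⇒ -3/13x=2 ⇒ x=2/(-3/13)=-8.6667
Confirm numerically:
  x=-5.735: |R|=0.78896 <1
  x=-4.880: |R|=0.69626 <1
  x=-3.753: |R|=0.53594 <1
  x=-3.714: |R|=0.52936 <1
  x=-9.128: |R|=1.02360 >1
  x=-9.059: |R|=1.02019 >1
  x=-8.903: |R|=1.01233 >1
So |R|<1 on (-8.6667, 0).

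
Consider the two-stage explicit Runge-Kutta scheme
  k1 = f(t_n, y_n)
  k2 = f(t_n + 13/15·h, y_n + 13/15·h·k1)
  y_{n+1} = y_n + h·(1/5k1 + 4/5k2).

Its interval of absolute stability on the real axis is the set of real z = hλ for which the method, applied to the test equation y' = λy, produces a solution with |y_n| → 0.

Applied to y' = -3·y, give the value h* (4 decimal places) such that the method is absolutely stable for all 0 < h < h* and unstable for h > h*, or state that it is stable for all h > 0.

(-1.4423,0); λ=-3 ⇒ h* = (75/52)/3 = 0.4808.

With y'=λy (z=hλ):
  k1=λy_n ⇒ h·k1=z·y_n;  k2=λ(1+13/15z)y_n ⇒ h·k2=z(1+13/15z)y_n
  y_{n+1}/y_n = 1 + 1/5z + 4/5z(1+13/15z) = 1 + z + 52/75z²
  R(z) = 1 + z + 52/75z².

Need |R(x)|<1, x<0.
x=-1.05: |R|=0.7144
R=1: x+52/75x²=0 ⇒ x=−75/52=-1.4423; min R=1−1/(4·52/75)=0.6394>−1
Confirm numerically:
  x=-1.026: |R|=0.70386 <1
  x=-0.997: |R|=0.69218 <1
  x=-0.702: |R|=0.63968 <1
  x=-1.999: |R|=1.77156 >1
  x=-1.790: |R|=1.43151 >1
  x=-1.766: |R|=1.39634 >1
Interval (-1.4423, 0).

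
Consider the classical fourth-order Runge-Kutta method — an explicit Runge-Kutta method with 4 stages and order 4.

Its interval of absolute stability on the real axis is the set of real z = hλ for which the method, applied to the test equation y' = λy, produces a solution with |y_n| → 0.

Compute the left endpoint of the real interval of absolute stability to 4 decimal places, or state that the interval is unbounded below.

On y'=λy, z=hλ:
  order 4, 4-stage ⇒ R(z)=1+z+z^2/2+z^3/6+z^4/24
  (e.g. R(-1.05)=0.35896, |R|=0.35896)

Find x<0 with |R(x)|<1.
x=-1.05: |R|=0.3590
|R(-3.16)|=1.7284 |R(-0.75)|=0.4741 |R(-0.53)|=0.5889
Bisect:
  x_lo=-3.3994 |R|=2.3955  x_hi=-0.1055 |R|=0.8999
  mid=-1.75244 |R|=0.27908 →hi
  mid=-2.57593 |R|=0.72758 →hi
  mid=-2.98767 |R|=1.35053 →lo
  mid=-2.78180 |R|=0.99474 →hi
  mid=-2.88473 |R|=1.16057 →lo
  mid=-2.83327 |R|=1.07477 →lo
  mid=-2.80753 |R|=1.03405 →lo
  ...
  [-2.78542,-2.78522] ⇒ x*=-2.7853
Stable set (-2.7853, 0).

z* = -2.7853.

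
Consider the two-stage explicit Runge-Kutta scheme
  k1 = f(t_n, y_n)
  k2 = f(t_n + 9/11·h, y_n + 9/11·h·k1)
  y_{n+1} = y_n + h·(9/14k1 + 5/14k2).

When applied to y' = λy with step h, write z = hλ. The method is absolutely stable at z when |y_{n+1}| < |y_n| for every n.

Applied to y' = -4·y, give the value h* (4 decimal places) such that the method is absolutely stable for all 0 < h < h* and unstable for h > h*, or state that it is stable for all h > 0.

On y'=λy, z=hλ:
  k1=λy_n ⇒ h·k1=z·y_n;  k2=λ(1+9/11z)y_n ⇒ h·k2=z(1+9/11z)y_n
  y_{n+1}/y_n = 1 + 9/14z + 5/14z(1+9/11z) = 1 + z + 45/154z²
  R(z) = 1 + z + 45/154z².

Find x<0 with |R(x)|<1.
x=-1.21: |R|=0.2178
R=1: x+45/154x²=0 ⇒ x=−154/45=-3.4222; min R=1−1/(4·45/154)=0.1444>−1
Confirm numerically:
  x=-3.132: |R|=0.73439 <1
  x=-2.511: |R|=0.33141 <1
  x=-2.145: |R|=0.19946 <1
  x=-1.545: |R|=0.15251 <1
  x=-3.759: |R|=1.36992 >1
  x=-3.739: |R|=1.34610 >1
  x=-3.445: |R|=1.02293 >1
Stable set (-3.4222, 0).

(-3.4222,0); λ=-4 ⇒ h* = (154/45)/4 = 0.8556.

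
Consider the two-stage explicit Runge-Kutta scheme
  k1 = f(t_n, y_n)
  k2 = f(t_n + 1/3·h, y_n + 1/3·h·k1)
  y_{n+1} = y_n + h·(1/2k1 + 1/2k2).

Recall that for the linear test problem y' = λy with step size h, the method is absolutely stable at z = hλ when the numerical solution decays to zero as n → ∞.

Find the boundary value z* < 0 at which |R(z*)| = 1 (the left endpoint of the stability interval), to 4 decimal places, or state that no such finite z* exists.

z* = -6.0000.

With y'=λy (z=hλ):
  k1=λy_n ⇒ h·k1=z·y_n;  k2=λ(1+1/3z)y_n ⇒ h·k2=z(1+1/3z)y_n
  y_{n+1}/y_n = 1 + 1/2z + 1/2z(1+1/3z) = 1 + z + 1/6z²
  R(z) = 1 + z + 1/6z².

Need |R(x)|<1, x<0.
x=-1.42: |R|=0.0839
R=1: x+1/6x²=0 ⇒ x=−6=-6.0000; min R=1−1/(4·1/6)=-0.5000>−1
Confirm numerically:
  x=-5.296: |R|=0.37860 <1
  x=-4.334: |R|=0.20341 <1
  x=-3.525: |R|=0.45406 <1
  x=-2.795: |R|=0.49300 <1
  x=-6.389: |R|=1.41422 >1
  x=-6.247: |R|=1.25717 >1
  x=-6.184: |R|=1.18964 >1
So |R|<1 on (-6.0000, 0).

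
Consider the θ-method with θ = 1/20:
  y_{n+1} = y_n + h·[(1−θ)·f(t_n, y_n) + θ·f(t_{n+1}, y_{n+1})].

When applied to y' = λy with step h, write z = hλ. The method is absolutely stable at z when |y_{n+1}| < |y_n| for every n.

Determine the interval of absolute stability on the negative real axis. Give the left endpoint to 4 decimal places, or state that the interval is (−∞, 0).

With y'=λy (z=hλ):
  y_{n+1} = y_n + z·[19/20·y_n + 1/20·y_{n+1}] ⇒ (1 − 1/20z)y_{n+1} = (1 + 19/20z)y_n
  ⇒ R(z) = (1 + 19/20z)/(1 − 1/20z).

Solve |R(x)|<1 on ℝ⁻.
x=-1.26: |R|=0.1853
R=−1: 1+19/20x = −1+1/20x ⇒ -9/10x=2 ⇒ x=2/(-9/10)=-2.2222
Confirm numerically:
  x=-1.588: |R|=0.47119 <1
  x=-1.355: |R|=0.26902 <1
  x=-1.062: |R|=0.00845 <1
  x=-2.572: |R|=1.27893 >1
  x=-2.335: |R|=1.09089 >1
Stable set (-2.2222, 0).

z∈(-2.2222,0).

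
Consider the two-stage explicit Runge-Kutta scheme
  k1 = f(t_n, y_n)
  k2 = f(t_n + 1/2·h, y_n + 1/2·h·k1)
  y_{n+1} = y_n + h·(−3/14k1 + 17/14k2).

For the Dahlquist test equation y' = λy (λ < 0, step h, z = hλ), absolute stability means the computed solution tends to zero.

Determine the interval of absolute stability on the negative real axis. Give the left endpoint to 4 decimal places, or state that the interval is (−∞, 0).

(-1.6471, 0).

On y'=λy, z=hλ:
  k1=λy_n ⇒ h·k1=z·y_n;  k2=λ(1+1/2z)y_n ⇒ h·k2=z(1+1/2z)y_n
  y_{n+1}/y_n = 1 − 3/14z + 17/14z(1+1/2z) = 1 + z + 17/28z²
  R(z) = 1 + z + 17/28z².

Solve |R(x)|<1 on ℝ⁻.
x=-0.54: |R|=0.6370
R=1: x+17/28x²=0 ⇒ x=−28/17=-1.6471; min R=1−1/(4·17/28)=0.5882>−1
Confirm numerically:
  x=-1.551: |R|=0.90954 <1
  x=-1.162: |R|=0.65779 <1
  x=-0.923: |R|=0.59424 <1
  x=-2.009: |R|=1.44148 >1
  x=-1.782: |R|=1.14600 >1
Stable set (-1.6471, 0).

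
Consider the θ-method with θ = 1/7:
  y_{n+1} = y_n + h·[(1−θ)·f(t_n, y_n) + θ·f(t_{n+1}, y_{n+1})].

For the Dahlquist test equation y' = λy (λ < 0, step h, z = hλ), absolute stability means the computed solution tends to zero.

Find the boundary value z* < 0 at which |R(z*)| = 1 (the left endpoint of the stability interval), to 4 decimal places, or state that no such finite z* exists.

z* = -2.8000.

Test eqn y'=λy, z=hλ:
  y_{n+1} = y_n + z·[6/7·y_n + 1/7·y_{n+1}] ⇒ (1 − 1/7z)y_{n+1} = (1 + 6/7z)y_n
  R(z) = (1 + 6/7z)/(1 − 1/7z).

Need |R(x)|<1, x<0.
x=-0.82: |R|=0.2660
R=−1: 1+6/7x = −1+1/7x ⇒ -5/7x=2 ⇒ x=2/(-5/7)=-2.8000
Confirm numerically:
  x=-2.100: |R|=0.61538 <1
  x=-1.673: |R|=0.35028 <1
  x=-1.558: |R|=0.27436 <1
  x=-1.140: |R|=0.01966 <1
  x=-3.019: |R|=1.10929 >1
  x=-2.986: |R|=1.09313 >1
  x=-2.866: |R|=1.03345 >1
Stable set (-2.8000, 0).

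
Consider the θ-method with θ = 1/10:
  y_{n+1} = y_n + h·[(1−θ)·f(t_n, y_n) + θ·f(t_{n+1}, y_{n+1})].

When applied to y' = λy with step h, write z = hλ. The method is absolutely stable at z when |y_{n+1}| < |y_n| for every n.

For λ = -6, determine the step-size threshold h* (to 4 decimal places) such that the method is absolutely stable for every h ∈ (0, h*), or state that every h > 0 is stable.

With y'=λy (z=hλ):
  y_{n+1} = y_n + z·[9/10·y_n + 1/10·y_{n+1}] ⇒ (1 − 1/10z)y_{n+1} = (1 + 9/10z)y_n
  so R(z) = (1 + 9/10z)/(1 − 1/10z).

Find x<0 with |R(x)|<1.
x=-0.32: |R|=0.6899
R=−1: 1+9/10x = −1+1/10x ⇒ -4/5x=2 ⇒ x=2/(-4/5)=-2.5000
Confirm numerically:
  x=-2.476: |R|=0.98461 <1
  x=-2.185: |R|=0.79319 <1
  x=-1.728: |R|=0.47340 <1
  x=-1.293: |R|=0.14496 <1
  x=-2.919: |R|=1.25946 >1
  x=-2.590: |R|=1.05719 >1
  x=-2.548: |R|=1.03060 >1
So |R|<1 on (-2.5000, 0).

(-2.5000,0); λ=-6 ⇒ h* = (5/2)/6 = 0.4167.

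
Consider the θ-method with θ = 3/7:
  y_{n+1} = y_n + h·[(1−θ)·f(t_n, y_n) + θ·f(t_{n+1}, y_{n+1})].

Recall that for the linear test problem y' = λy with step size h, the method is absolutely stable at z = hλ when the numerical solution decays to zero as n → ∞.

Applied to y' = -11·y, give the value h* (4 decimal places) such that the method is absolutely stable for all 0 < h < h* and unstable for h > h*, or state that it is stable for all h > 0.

(-14.0000,0); λ=-11 ⇒ h* = (14)/11 = 1.2727.

With y'=λy (z=hλ):
  y_{n+1} = y_n + z·[4/7·y_n + 3/7·y_{n+1}] ⇒ (1 − 3/7z)y_{n+1} = (1 + 4/7z)y_n
  R(z) = (1 + 4/7z)/(1 − 3/7z).

Solve |R(x)|<1 on ℝ⁻.
x=-1.53: |R|=0.0759
R=−1: 1+4/7x = −1+3/7x ⇒ -1/7x=2 ⇒ x=2/(-1/7)=-14.0000
Confirm numerically:
  x=-13.765: |R|=0.99513 <1
  x=-10.814: |R|=0.91922 <1
  x=-5.849: |R|=0.66794 <1
  x=-14.546: |R|=1.01078 >1
  x=-14.438: |R|=1.00871 >1
Interval (-14.0000, 0).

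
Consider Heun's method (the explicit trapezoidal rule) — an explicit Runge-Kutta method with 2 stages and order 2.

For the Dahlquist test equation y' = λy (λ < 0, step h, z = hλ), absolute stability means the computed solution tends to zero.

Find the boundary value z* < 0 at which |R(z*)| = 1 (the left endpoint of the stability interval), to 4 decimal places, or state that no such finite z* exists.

left endpoint -2.0000.

On y'=λy, z=hλ:
  order 2, 2-stage ⇒ R(z)=1+z+z^2/2
  (e.g. R(-0.31)=0.73805, |R|=0.73805)

Boundary: |R(x)|=1, x<0.
x=-0.31: |R|=0.7380
|R(-2.34)|=1.3978 |R(-1.36)|=0.5648 |R(-0.55)|=0.6013
Bisect:
  x_lo=-2.4882 |R|=1.6073  x_hi=-0.3286 |R|=0.7254
  mid=-1.40838 |R|=0.58339 →hi
  mid=-1.94828 |R|=0.94962 →hi
  mid=-2.21823 |R|=1.24205 →lo
  mid=-2.08326 |R|=1.08672 →lo
  mid=-2.01577 |R|=1.01589 →lo
  mid=-1.98203 |R|=0.98219 →hi
  mid=-1.99890 |R|=0.99890 →hi
  mid=-2.00733 |R|=1.00736 →lo
  mid=-2.00312 |R|=1.00312 →lo
  ...
  [-2.00008,-1.99995] ⇒ x*=-2.0000
Stable set (-2.0000, 0).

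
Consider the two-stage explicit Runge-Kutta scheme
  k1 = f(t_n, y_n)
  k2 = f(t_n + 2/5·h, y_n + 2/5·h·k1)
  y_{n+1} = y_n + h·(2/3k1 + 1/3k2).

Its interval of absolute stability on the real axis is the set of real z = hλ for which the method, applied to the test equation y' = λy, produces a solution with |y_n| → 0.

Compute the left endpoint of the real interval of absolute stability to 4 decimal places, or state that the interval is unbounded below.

Test eqn y'=λy, z=hλ:
  k1=λy_n ⇒ h·k1=z·y_n;  k2=λ(1+2/5z)y_n ⇒ h·k2=z(1+2/5z)y_n
  y_{n+1}/y_n = 1 + 2/3z + 1/3z(1+2/5z) = 1 + z + 2/15z²
  Hence R(z) = 1 + z + 2/15z².

Need |R(x)|<1, x<0.
x=-0.86: |R|=0.2386
R=1: x+2/15x²=0 ⇒ x=−15/2=-7.5000; min R=1−1/(4·2/15)=-0.8750>−1
Confirm numerically:
  x=-6.489: |R|=0.12528 <1
  x=-6.263: |R|=0.03298 <1
  x=-5.375: |R|=0.52292 <1
  x=-5.010: |R|=0.66332 <1
  x=-8.028: |R|=1.56517 >1
  x=-7.992: |R|=1.52428 >1
  x=-7.648: |R|=1.15092 >1
Stable set (-7.5000, 0).

left endpoint -7.5000.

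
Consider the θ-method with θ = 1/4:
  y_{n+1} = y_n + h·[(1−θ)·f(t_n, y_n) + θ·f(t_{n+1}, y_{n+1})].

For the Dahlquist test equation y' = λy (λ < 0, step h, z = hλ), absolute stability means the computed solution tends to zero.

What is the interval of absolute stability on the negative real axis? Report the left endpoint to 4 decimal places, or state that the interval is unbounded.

Set f=λy, z=hλ:
  y_{n+1} = y_n + z·[3/4·y_n + 1/4·y_{n+1}] ⇒ (1 − 1/4z)y_{n+1} = (1 + 3/4z)y_n
  ⇒ R(z) = (1 + 3/4z)/(1 − 1/4z).

Solve |R(x)|<1 on ℝ⁻.
x=-1.75: |R|=0.2174
R=−1: 1+3/4x = −1+1/4x ⇒ -1/2x=2 ⇒ x=2/(-1/2)=-4.0000
Confirm numerically:
  x=-3.346: |R|=0.82194 <1
  x=-3.078: |R|=0.73947 <1
  x=-2.465: |R|=0.52514 <1
  x=-4.187: |R|=1.04568 >1
  x=-4.075: |R|=1.01858 >1
Stable set (-4.0000, 0).

z∈(-4.0000,0).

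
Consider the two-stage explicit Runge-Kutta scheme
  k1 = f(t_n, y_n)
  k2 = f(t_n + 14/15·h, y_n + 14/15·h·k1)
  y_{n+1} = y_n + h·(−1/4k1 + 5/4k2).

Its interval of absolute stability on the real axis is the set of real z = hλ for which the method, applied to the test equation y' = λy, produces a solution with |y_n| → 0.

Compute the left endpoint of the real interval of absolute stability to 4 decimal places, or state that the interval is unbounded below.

z* = -0.8571.

With y'=λy (z=hλ):
  k1=λy_n ⇒ h·k1=z·y_n;  k2=λ(1+14/15z)y_n ⇒ h·k2=z(1+14/15z)y_n
  y_{n+1}/y_n = 1 − 1/4z + 5/4z(1+14/15z) = 1 + z + 7/6z²
  ⇒ R(z) = 1 + z + 7/6z².

Boundary: |R(x)|=1, x<0.
x=-0.49: |R|=0.7901
R=1: x+7/6x²=0 ⇒ x=−6/7=-0.8571; min R=1−1/(4·7/6)=0.7857>−1
Confirm numerically:
  x=-0.746: |R|=0.90327 <1
  x=-0.522: |R|=0.79590 <1
  x=-0.516: |R|=0.79463 <1
  x=-0.442: |R|=0.78592 <1
  x=-1.443: |R|=1.98629 >1
  x=-1.194: |R|=1.46924 >1
Interval (-0.8571, 0).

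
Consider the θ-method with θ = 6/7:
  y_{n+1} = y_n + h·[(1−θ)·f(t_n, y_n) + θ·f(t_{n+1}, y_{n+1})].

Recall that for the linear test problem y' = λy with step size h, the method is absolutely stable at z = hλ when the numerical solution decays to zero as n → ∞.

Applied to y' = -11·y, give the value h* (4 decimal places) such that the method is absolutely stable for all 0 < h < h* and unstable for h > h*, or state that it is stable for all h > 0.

unbounded; (−∞, 0). Any h>0 works for λ=-11.

Set f=λy, z=hλ:
  y_{n+1} = y_n + z·[1/7·y_n + 6/7·y_{n+1}] ⇒ (1 − 6/7z)y_{n+1} = (1 + 1/7z)y_n
  R(z) = (1 + 1/7z)/(1 − 6/7z).

Need |R(x)|<1, x<0.
x=-0.91: |R|=0.4888
x=-2: |R|=0.2632
x=-10: |R|=0.0448
x=-100: |R|=0.1532
θ=6/7≥1/2 ⇒ |1+1/7x|<|1−6/7x| ∀x<0 ⇒ unbounded interval.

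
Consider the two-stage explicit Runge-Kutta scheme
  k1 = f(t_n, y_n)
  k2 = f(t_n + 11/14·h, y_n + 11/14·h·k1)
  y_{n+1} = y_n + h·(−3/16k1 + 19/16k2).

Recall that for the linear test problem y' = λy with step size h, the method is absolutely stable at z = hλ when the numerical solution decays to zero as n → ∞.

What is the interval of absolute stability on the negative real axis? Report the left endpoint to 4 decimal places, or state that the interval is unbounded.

(-1.0718, 0).

With y'=λy (z=hλ):
  k1=λy_n ⇒ h·k1=z·y_n;  k2=λ(1+11/14z)y_n ⇒ h·k2=z(1+11/14z)y_n
  y_{n+1}/y_n = 1 − 3/16z + 19/16z(1+11/14z) = 1 + z + 209/224z²
  so R(z) = 1 + z + 209/224z².

Boundary: |R(x)|=1, x<0.
x=-0.97: |R|=0.9079
R=1: x+209/224x²=0 ⇒ x=−224/209=-1.0718; min R=1−1/(4·209/224)=0.7321>−1
Confirm numerically:
  x=-0.762: |R|=0.77976 <1
  x=-0.607: |R|=0.73678 <1
  x=-0.456: |R|=0.73801 <1
  x=-1.340: |R|=1.33536 >1
  x=-1.186: |R|=1.12640 >1
Interval (-1.0718, 0).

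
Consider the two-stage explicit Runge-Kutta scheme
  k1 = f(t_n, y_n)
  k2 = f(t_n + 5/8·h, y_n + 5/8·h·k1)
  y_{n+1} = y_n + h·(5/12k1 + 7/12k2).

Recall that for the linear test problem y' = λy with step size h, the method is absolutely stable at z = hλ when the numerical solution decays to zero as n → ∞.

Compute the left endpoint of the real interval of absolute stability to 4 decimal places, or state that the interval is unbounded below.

Set f=λy, z=hλ:
  k1=λy_n ⇒ h·k1=z·y_n;  k2=λ(1+5/8z)y_n ⇒ h·k2=z(1+5/8z)y_n
  y_{n+1}/y_n = 1 + 5/12z + 7/12z(1+5/8z) = 1 + z + 35/96z²
  ⇒ R(z) = 1 + z + 35/96z².

Solve |R(x)|<1 on ℝ⁻.
x=-0.82: |R|=0.4251
R=1: x+35/96x²=0 ⇒ x=−96/35=-2.7429; min R=1−1/(4·35/96)=0.3143>−1
Confirm numerically:
  x=-2.567: |R|=0.83542 <1
  x=-2.309: |R|=0.63477 <1
  x=-2.249: |R|=0.59506 <1
  x=-1.154: |R|=0.33152 <1
  x=-3.120: |R|=1.42900 >1
  x=-3.054: |R|=1.34644 >1
  x=-2.984: |R|=1.26234 >1
Interval (-2.7429, 0).

z* = -2.7429.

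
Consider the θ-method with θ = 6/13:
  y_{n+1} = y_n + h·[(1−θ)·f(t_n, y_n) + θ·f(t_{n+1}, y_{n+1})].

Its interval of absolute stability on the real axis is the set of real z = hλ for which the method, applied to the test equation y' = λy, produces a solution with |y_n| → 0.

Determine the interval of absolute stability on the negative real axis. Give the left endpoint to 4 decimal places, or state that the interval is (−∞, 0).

(-26.0000, 0).

With y'=λy (z=hλ):
  y_{n+1} = y_n + z·[7/13·y_n + 6/13·y_{n+1}] ⇒ (1 − 6/13z)y_{n+1} = (1 + 7/13z)y_n
  ⇒ R(z) = (1 + 7/13z)/(1 − 6/13z).

Solve |R(x)|<1 on ℝ⁻.
x=-0.48: |R|=0.6071
R=−1: 1+7/13x = −1+6/13x ⇒ -1/13x=2 ⇒ x=2/(-1/13)=-26.0000
Confirm numerically:
  x=-18.903: |R|=0.94386 <1
  x=-14.478: |R|=0.88463 <1
  x=-12.071: |R|=0.83695 <1
  x=-10.764: |R|=0.80362 <1
  x=-26.558: |R|=1.00324 >1
  x=-26.496: |R|=1.00288 >1
Interval (-26.0000, 0).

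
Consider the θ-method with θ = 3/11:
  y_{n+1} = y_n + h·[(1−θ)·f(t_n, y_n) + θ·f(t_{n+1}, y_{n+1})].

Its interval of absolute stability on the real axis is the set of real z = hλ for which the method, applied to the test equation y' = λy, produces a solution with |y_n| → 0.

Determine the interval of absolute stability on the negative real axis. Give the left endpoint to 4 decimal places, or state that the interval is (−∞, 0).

With y'=λy (z=hλ):
  y_{n+1} = y_n + z·[8/11·y_n + 3/11·y_{n+1}] ⇒ (1 − 3/11z)y_{n+1} = (1 + 8/11z)y_n
  Hence R(z) = (1 + 8/11z)/(1 − 3/11z).

Boundary: |R(x)|=1, x<0.
x=-1.56: |R|=0.0944
R=−1: 1+8/11x = −1+3/11x ⇒ -5/11x=2 ⇒ x=2/(-5/11)=-4.4000
Confirm numerically:
  x=-2.439: |R|=0.46470 <1
  x=-2.034: |R|=0.30827 <1
  x=-1.913: |R|=0.25712 <1
  x=-4.772: |R|=1.07347 >1
  x=-4.531: |R|=1.02663 >1
So |R|<1 on (-4.4000, 0).

z∈(-4.4000,0).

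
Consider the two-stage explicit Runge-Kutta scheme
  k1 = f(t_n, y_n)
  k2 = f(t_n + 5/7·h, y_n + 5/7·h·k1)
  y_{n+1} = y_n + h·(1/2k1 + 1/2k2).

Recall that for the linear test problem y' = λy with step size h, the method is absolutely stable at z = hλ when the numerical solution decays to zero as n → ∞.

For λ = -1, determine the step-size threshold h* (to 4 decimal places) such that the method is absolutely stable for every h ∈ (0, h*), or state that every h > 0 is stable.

On y'=λy, z=hλ:
  k1=λy_n ⇒ h·k1=z·y_n;  k2=λ(1+5/7z)y_n ⇒ h·k2=z(1+5/7z)y_n
  y_{n+1}/y_n = 1 + 1/2z + 1/2z(1+5/7z) = 1 + z + 5/14z²
  R(z) = 1 + z + 5/14z².

Boundary: |R(x)|=1, x<0.
x=-0.6: |R|=0.5286
R=1: x+5/14x²=0 ⇒ x=−14/5=-2.8000; min R=1−1/(4·5/14)=0.3000>−1
Confirm numerically:
  x=-2.685: |R|=0.88972 <1
  x=-2.371: |R|=0.63673 <1
  x=-1.973: |R|=0.41726 <1
  x=-1.448: |R|=0.30082 <1
  x=-3.188: |R|=1.44177 >1
  x=-3.032: |R|=1.25122 >1
  x=-2.932: |R|=1.13822 >1
So |R|<1 on (-2.8000, 0).

(-2.8000,0); λ=-1 ⇒ h* = (14/5)/1 = 2.8000.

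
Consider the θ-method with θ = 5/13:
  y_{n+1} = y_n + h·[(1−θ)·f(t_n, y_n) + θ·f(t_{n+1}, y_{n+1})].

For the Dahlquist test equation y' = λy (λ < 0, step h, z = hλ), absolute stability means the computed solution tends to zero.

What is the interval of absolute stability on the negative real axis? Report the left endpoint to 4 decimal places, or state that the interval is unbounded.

On y'=λy, z=hλ:
  y_{n+1} = y_n + z·[8/13·y_n + 5/13·y_{n+1}] ⇒ (1 − 5/13z)y_{n+1} = (1 + 8/13z)y_n
  so R(z) = (1 + 8/13z)/(1 − 5/13z).

Boundary: |R(x)|=1, x<0.
x=-0.84: |R|=0.3651
R=−1: 1+8/13x = −1+5/13x ⇒ -3/13x=2 ⇒ x=2/(-3/13)=-8.6667
Confirm numerically:
  x=-7.679: |R|=0.94235 <1
  x=-7.400: |R|=0.92400 <1
  x=-6.530: |R|=0.85958 <1
  x=-8.846: |R|=1.00940 >1
  x=-8.788: |R|=1.00639 >1
  x=-8.748: |R|=1.00430 >1
Interval (-8.6667, 0).

(-8.6667, 0).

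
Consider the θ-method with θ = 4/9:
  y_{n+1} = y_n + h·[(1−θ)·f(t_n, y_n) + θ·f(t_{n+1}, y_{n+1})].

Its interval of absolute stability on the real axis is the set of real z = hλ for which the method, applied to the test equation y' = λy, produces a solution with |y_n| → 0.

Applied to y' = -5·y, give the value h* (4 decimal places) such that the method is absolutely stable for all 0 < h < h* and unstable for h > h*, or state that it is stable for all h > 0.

(-18.0000,0); λ=-5 ⇒ h* = (18)/5 = 3.6000.

Test eqn y'=λy, z=hλ:
  y_{n+1} = y_n + z·[5/9·y_n + 4/9·y_{n+1}] ⇒ (1 − 4/9z)y_{n+1} = (1 + 5/9z)y_n
  Hence R(z) = (1 + 5/9z)/(1 − 4/9z).

Boundary: |R(x)|=1, x<0.
x=-1.17: |R|=0.2303
R=−1: 1+5/9x = −1+4/9x ⇒ -1/9x=2 ⇒ x=2/(-1/9)=-18.0000
Confirm numerically:
  x=-17.899: |R|=0.99875 <1
  x=-16.251: |R|=0.97637 <1
  x=-15.961: |R|=0.97201 <1
  x=-13.639: |R|=0.93138 <1
  x=-18.303: |R|=1.00369 >1
  x=-18.145: |R|=1.00178 >1
  x=-18.059: |R|=1.00073 >1
Stable set (-18.0000, 0).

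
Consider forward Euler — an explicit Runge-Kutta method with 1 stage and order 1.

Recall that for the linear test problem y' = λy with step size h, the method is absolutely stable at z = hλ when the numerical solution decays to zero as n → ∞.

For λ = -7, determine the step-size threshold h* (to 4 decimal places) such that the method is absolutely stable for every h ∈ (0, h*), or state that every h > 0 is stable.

(-2.0000,0); λ=-7 ⇒ h* = 0.2857.

With y'=λy (z=hλ):
  order 1, 1-stage ⇒ R(z)=1+z
  (e.g. R(-0.93)=0.07000, |R|=0.07000)

Solve |R(x)|<1 on ℝ⁻.
x=-0.93: |R|=0.0700
|R(-2)|=1.0000 |R(-1.48)|=0.4800 |R(-0.8)|=0.2000
Bisect:
  x_lo=-2.3802 |R|=1.3802  x_hi=-0.2431 |R|=0.7569
  mid=-1.31165 |R|=0.31165 →hi
  mid=-1.84593 |R|=0.84593 →hi
  mid=-2.11308 |R|=1.11308 →lo
  mid=-1.97951 |R|=0.97951 →hi
  mid=-2.04629 |R|=1.04629 →lo
  mid=-2.01290 |R|=1.01290 →lo
  mid=-1.99620 |R|=0.99620 →hi
  ...
  [-2.00011,-1.99998] ⇒ x*=-2.0000
Interval (-2.0000, 0).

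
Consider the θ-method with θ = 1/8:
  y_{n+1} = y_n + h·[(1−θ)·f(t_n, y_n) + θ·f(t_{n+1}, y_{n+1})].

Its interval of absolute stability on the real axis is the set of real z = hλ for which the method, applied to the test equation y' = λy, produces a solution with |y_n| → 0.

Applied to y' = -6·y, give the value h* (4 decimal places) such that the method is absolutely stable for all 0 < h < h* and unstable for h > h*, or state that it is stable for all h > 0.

(-2.6667,0); λ=-6 ⇒ h* = (8/3)/6 = 0.4444.

Set f=λy, z=hλ:
  y_{n+1} = y_n + z·[7/8·y_n + 1/8·y_{n+1}] ⇒ (1 − 1/8z)y_{n+1} = (1 + 7/8z)y_n
  Hence R(z) = (1 + 7/8z)/(1 − 1/8z).

Solve |R(x)|<1 on ℝ⁻.
x=-0.85: |R|=0.2316
R=−1: 1+7/8x = −1+1/8x ⇒ -3/4x=2 ⇒ x=2/(-3/4)=-2.6667
Confirm numerically:
  x=-2.040: |R|=0.62550 <1
  x=-1.904: |R|=0.53796 <1
  x=-1.861: |R|=0.50979 <1
  x=-1.721: |R|=0.41632 <1
  x=-3.150: |R|=1.26009 >1
  x=-3.023: |R|=1.19396 >1
  x=-2.882: |R|=1.11873 >1
Interval (-2.6667, 0).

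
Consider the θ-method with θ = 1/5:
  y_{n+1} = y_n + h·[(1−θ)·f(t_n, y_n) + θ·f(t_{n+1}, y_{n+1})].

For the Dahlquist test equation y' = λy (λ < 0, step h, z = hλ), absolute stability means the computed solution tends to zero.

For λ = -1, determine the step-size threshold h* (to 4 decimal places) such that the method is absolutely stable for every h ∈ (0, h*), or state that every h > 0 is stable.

Set f=λy, z=hλ:
  y_{n+1} = y_n + z·[4/5·y_n + 1/5·y_{n+1}] ⇒ (1 − 1/5z)y_{n+1} = (1 + 4/5z)y_n
  R(z) = (1 + 4/5z)/(1 − 1/5z).

Solve |R(x)|<1 on ℝ⁻.
x=-0.9: |R|=0.2373
R=−1: 1+4/5x = −1+1/5x ⇒ -3/5x=2 ⇒ x=2/(-3/5)=-3.3333
Confirm numerically:
  x=-2.210: |R|=0.53259 <1
  x=-1.938: |R|=0.39666 <1
  x=-1.532: |R|=0.17269 <1
  x=-3.927: |R|=1.19951 >1
  x=-3.712: |R|=1.13039 >1
So |R|<1 on (-3.3333, 0).

(-3.3333,0); λ=-1 ⇒ h* = (10/3)/1 = 3.3333.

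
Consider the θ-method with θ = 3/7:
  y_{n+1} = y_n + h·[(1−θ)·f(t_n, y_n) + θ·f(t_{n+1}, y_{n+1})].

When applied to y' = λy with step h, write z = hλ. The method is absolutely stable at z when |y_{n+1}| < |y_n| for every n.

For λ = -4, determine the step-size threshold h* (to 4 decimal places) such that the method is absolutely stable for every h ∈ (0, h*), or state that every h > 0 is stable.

(-14.0000,0); λ=-4 ⇒ h* = (14)/4 = 3.5000.

With y'=λy (z=hλ):
  y_{n+1} = y_n + z·[4/7·y_n + 3/7·y_{n+1}] ⇒ (1 − 3/7z)y_{n+1} = (1 + 4/7z)y_n
  so R(z) = (1 + 4/7z)/(1 − 3/7z).

Find x<0 with |R(x)|<1.
x=-1.8: |R|=0.0161
R=−1: 1+4/7x = −1+3/7x ⇒ -1/7x=2 ⇒ x=2/(-1/7)=-14.0000
Confirm numerically:
  x=-13.155: |R|=0.98181 <1
  x=-12.925: |R|=0.97652 <1
  x=-7.947: |R|=0.80374 <1
  x=-14.317: |R|=1.00635 >1
  x=-14.203: |R|=1.00409 >1
Interval (-14.0000, 0).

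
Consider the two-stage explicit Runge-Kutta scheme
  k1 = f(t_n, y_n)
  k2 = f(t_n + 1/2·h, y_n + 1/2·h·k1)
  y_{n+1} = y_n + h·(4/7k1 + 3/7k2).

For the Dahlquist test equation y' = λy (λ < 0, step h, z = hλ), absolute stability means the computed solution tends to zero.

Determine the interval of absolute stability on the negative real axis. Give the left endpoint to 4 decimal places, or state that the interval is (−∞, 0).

With y'=λy (z=hλ):
  k1=λy_n ⇒ h·k1=z·y_n;  k2=λ(1+1/2z)y_n ⇒ h·k2=z(1+1/2z)y_n
  y_{n+1}/y_n = 1 + 4/7z + 3/7z(1+1/2z) = 1 + z + 3/14z²
  Hence R(z) = 1 + z + 3/14z².

Solve |R(x)|<1 on ℝ⁻.
x=-0.87: |R|=0.2922
R=1: x+3/14x²=0 ⇒ x=−14/3=-4.6667; min R=1−1/(4·3/14)=-0.1667>−1
Confirm numerically:
  x=-3.886: |R|=0.34993 <1
  x=-2.298: |R|=0.16640 <1
  x=-2.172: |R|=0.16109 <1
  x=-2.141: |R|=0.15874 <1
  x=-5.253: |R|=1.66000 >1
  x=-4.995: |R|=1.35143 >1
  x=-4.828: |R|=1.16691 >1
Stable set (-4.6667, 0).

(-4.6667, 0).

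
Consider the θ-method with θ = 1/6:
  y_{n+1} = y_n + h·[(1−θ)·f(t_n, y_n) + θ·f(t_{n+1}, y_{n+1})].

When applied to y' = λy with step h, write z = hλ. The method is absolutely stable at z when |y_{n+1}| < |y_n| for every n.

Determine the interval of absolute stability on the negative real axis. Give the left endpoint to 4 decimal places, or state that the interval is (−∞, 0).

(-3.0000, 0).

Set f=λy, z=hλ:
  y_{n+1} = y_n + z·[5/6·y_n + 1/6·y_{n+1}] ⇒ (1 − 1/6z)y_{n+1} = (1 + 5/6z)y_n
  Hence R(z) = (1 + 5/6z)/(1 − 1/6z).

Boundary: |R(x)|=1, x<0.
x=-1.67: |R|=0.3064
R=−1: 1+5/6x = −1+1/6x ⇒ -2/3x=2 ⇒ x=2/(-2/3)=-3.0000
Confirm numerically:
  x=-2.239: |R|=0.63054 <1
  x=-1.935: |R|=0.46314 <1
  x=-1.635: |R|=0.28487 <1
  x=-3.569: |R|=1.23785 >1
  x=-3.211: |R|=1.09163 >1
  x=-3.089: |R|=1.03917 >1
Interval (-3.0000, 0).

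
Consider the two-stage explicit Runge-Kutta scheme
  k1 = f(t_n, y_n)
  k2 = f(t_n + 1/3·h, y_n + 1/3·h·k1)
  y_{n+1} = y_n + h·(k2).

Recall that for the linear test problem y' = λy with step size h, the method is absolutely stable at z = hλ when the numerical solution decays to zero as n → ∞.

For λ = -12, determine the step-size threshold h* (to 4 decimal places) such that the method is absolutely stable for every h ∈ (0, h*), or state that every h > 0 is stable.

(-3.0000,0); λ=-12 ⇒ h* = (3)/12 = 0.2500.

On y'=λy, z=hλ:
  k1=λy_n ⇒ h·k1=z·y_n;  k2=λ(1+1/3z)y_n ⇒ h·k2=z(1+1/3z)y_n
  y_{n+1}/y_n = 1 + z(1+1/3z) = 1 + z + 1/3z²
  R(z) = 1 + z + 1/3z².

Need |R(x)|<1, x<0.
x=-1.4: |R|=0.2533
R=1: x+1/3x²=0 ⇒ x=−3=-3.0000; min R=1−1/(4·1/3)=0.2500>−1
Confirm numerically:
  x=-2.547: |R|=0.61540 <1
  x=-2.246: |R|=0.43551 <1
  x=-1.938: |R|=0.31395 <1
  x=-3.560: |R|=1.66453 >1
  x=-3.346: |R|=1.38591 >1
  x=-3.068: |R|=1.06954 >1
Interval (-3.0000, 0).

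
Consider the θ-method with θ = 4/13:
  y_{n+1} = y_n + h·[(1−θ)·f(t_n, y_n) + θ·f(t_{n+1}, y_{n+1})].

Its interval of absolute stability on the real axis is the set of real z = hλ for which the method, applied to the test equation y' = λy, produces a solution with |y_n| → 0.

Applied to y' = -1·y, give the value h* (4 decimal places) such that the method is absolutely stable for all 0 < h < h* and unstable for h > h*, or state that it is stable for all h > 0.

(-5.2000,0); λ=-1 ⇒ h* = (26/5)/1 = 5.2000.

Test eqn y'=λy, z=hλ:
  y_{n+1} = y_n + z·[9/13·y_n + 4/13·y_{n+1}] ⇒ (1 − 4/13z)y_{n+1} = (1 + 9/13z)y_n
  Hence R(z) = (1 + 9/13z)/(1 − 4/13z).

Solve |R(x)|<1 on ℝ⁻.
x=-0.46: |R|=0.5970
R=−1: 1+9/13x = −1+4/13x ⇒ -5/13x=2 ⇒ x=2/(-5/13)=-5.2000
Confirm numerically:
  x=-4.608: |R|=0.90583 <1
  x=-3.532: |R|=0.69257 <1
  x=-2.426: |R|=0.38909 <1
  x=-5.478: |R|=1.03981 >1
  x=-5.306: |R|=1.01549 >1
So |R|<1 on (-5.2000, 0).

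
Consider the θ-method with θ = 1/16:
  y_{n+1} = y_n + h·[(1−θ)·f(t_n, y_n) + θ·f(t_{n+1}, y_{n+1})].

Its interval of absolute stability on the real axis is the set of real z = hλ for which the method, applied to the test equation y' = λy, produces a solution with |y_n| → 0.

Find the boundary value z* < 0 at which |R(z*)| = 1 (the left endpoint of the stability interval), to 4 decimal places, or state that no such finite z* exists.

With y'=λy (z=hλ):
  y_{n+1} = y_n + z·[15/16·y_n + 1/16·y_{n+1}] ⇒ (1 − 1/16z)y_{n+1} = (1 + 15/16z)y_n
  so R(z) = (1 + 15/16z)/(1 − 1/16z).

Need |R(x)|<1, x<0.
x=-0.87: |R|=0.1749
R=−1: 1+15/16x = −1+1/16x ⇒ -7/8x=2 ⇒ x=2/(-7/8)=-2.2857
Confirm numerically:
  x=-1.471: |R|=0.34715 <1
  x=-1.451: |R|=0.33035 <1
  x=-1.366: |R|=0.25855 <1
  x=-2.685: |R|=1.29917 >1
  x=-2.434: |R|=1.11262 >1
Stable set (-2.2857, 0).

z* = -2.2857.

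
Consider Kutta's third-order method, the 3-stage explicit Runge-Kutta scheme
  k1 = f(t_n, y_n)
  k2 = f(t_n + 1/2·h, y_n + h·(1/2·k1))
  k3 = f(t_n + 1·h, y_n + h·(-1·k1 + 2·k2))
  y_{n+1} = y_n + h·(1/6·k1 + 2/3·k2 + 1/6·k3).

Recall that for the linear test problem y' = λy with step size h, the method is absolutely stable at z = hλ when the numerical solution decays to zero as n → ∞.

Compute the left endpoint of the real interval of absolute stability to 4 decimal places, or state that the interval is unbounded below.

left endpoint -2.5127.

Test eqn y'=λy, z=hλ:
  order 3, 3-stage ⇒ R(z)=1+z+z^2/2+z^3/6
  (e.g. R(-1.13)=0.26797, |R|=0.26797)

Find x<0 with |R(x)|<1.
x=-1.13: |R|=0.2680
|R(-2.87)|=1.6915 |R(-2.84)|=1.6249 |R(-1.95)|=0.2846
Bisect:
  x_lo=-3.1578 |R|=2.4200  x_hi=-0.3061 |R|=0.7360
  mid=-1.73194 |R|=0.09799 →hi
  mid=-2.44486 |R|=0.89182 →hi
  mid=-2.80132 |R|=1.54147 →lo
  mid=-2.62309 |R|=1.19086 →lo
  mid=-2.53398 |R|=1.03525 →lo
  mid=-2.48942 |R|=0.96205 →hi
  mid=-2.51170 |R|=0.99828 →hi
  mid=-2.52284 |R|=1.01667 →lo
  mid=-2.51727 |R|=1.00745 →lo
  ...
  [-2.51292,-2.51274] ⇒ x*=-2.5127
Stable set (-2.5127, 0).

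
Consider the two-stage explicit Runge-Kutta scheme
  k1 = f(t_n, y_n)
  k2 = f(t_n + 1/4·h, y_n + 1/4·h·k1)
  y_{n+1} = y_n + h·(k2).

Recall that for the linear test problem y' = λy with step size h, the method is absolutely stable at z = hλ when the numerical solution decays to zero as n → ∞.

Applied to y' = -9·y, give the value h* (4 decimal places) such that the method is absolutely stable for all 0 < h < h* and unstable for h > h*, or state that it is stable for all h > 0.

Set f=λy, z=hλ:
  k1=λy_n ⇒ h·k1=z·y_n;  k2=λ(1+1/4z)y_n ⇒ h·k2=z(1+1/4z)y_n
  y_{n+1}/y_n = 1 + z(1+1/4z) = 1 + z + 1/4z²
  so R(z) = 1 + z + 1/4z².

Find x<0 with |R(x)|<1.
x=-0.44: |R|=0.6084
R=1: x+1/4x²=0 ⇒ x=−4=-4.0000; min R=1−1/(4·1/4)=0.0000>−1
Confirm numerically:
  x=-3.019: |R|=0.25959 <1
  x=-2.636: |R|=0.10112 <1
  x=-2.106: |R|=0.00281 <1
  x=-1.623: |R|=0.03553 <1
  x=-4.313: |R|=1.33749 >1
  x=-4.178: |R|=1.18592 >1
  x=-4.119: |R|=1.12254 >1
So |R|<1 on (-4.0000, 0).

(-4.0000,0); λ=-9 ⇒ h* = (4)/9 = 0.4444.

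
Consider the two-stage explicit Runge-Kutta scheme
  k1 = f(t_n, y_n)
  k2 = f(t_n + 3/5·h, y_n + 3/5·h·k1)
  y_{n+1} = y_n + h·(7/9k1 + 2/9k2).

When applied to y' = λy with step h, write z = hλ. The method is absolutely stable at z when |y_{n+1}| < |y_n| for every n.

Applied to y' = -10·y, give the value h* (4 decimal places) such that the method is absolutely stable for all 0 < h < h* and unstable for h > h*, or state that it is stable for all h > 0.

On y'=λy, z=hλ:
  k1=λy_n ⇒ h·k1=z·y_n;  k2=λ(1+3/5z)y_n ⇒ h·k2=z(1+3/5z)y_n
  y_{n+1}/y_n = 1 + 7/9z + 2/9z(1+3/5z) = 1 + z + 2/15z²
  R(z) = 1 + z + 2/15z².

Boundary: |R(x)|=1, x<0.
x=-1.39: |R|=0.1324
R=1: x+2/15x²=0 ⇒ x=−15/2=-7.5000; min R=1−1/(4·2/15)=-0.8750>−1
Confirm numerically:
  x=-5.529: |R|=0.45302 <1
  x=-4.682: |R|=0.75918 <1
  x=-3.635: |R|=0.87324 <1
  x=-7.867: |R|=1.38496 >1
  x=-7.643: |R|=1.14573 >1
Stable set (-7.5000, 0).

(-7.5000,0); λ=-10 ⇒ h* = (15/2)/10 = 0.7500.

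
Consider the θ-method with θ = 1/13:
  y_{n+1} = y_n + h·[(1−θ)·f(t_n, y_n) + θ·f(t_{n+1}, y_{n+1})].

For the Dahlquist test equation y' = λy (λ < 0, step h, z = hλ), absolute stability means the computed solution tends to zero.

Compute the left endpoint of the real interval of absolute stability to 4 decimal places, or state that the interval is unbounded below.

Set f=λy, z=hλ:
  y_{n+1} = y_n + z·[12/13·y_n + 1/13·y_{n+1}] ⇒ (1 − 1/13z)y_{n+1} = (1 + 12/13z)y_n
  R(z) = (1 + 12/13z)/(1 − 1/13z).

Boundary: |R(x)|=1, x<0.
x=-0.44: |R|=0.5744
R=−1: 1+12/13x = −1+1/13x ⇒ -11/13x=2 ⇒ x=2/(-11/13)=-2.3636
Confirm numerically:
  x=-2.266: |R|=0.92965 <1
  x=-1.970: |R|=0.71075 <1
  x=-1.074: |R|=0.00796 <1
  x=-1.053: |R|=0.02590 <1
  x=-2.843: |R|=1.33283 >1
  x=-2.842: |R|=1.33216 >1
  x=-2.568: |R|=1.14440 >1
Interval (-2.3636, 0).

left endpoint -2.3636.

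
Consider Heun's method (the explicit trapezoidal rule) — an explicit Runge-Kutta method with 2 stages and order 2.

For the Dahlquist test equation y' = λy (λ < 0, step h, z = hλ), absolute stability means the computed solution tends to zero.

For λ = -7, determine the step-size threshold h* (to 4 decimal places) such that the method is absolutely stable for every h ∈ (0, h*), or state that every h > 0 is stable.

On y'=λy, z=hλ:
  order 2, 2-stage ⇒ R(z)=1+z+z^2/2
  (e.g. R(-1.37)=0.56845, |R|=0.56845)

Need |R(x)|<1, x<0.
x=-1.37: |R|=0.5685
|R(-1.8)|=0.8200 |R(-1.31)|=0.5481 |R(-1.06)|=0.5018
Bisect:
  x_lo=-2.6294 |R|=1.8275  x_hi=-0.3426 |R|=0.7161
  mid=-1.48602 |R|=0.61811 →hi
  mid=-2.05771 |R|=1.05938 →lo
  mid=-1.77187 |R|=0.79789 →hi
  mid=-1.91479 |R|=0.91842 →hi
  mid=-1.98625 |R|=0.98635 →hi
  mid=-2.02198 |R|=1.02223 →lo
  mid=-2.00412 |R|=1.00413 →lo
  mid=-1.99519 |R|=0.99520 →hi
  ...
  [-2.00007,-1.99993] ⇒ x*=-2.0000
Stable set (-2.0000, 0).

(-2.0000,0); λ=-7 ⇒ h* = 0.2857.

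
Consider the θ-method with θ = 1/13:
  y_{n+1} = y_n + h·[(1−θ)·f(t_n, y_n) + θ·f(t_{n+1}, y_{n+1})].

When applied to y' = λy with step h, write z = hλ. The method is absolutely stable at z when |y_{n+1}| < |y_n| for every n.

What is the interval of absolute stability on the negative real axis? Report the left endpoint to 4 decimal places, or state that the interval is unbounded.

Set f=λy, z=hλ:
  y_{n+1} = y_n + z·[12/13·y_n + 1/13·y_{n+1}] ⇒ (1 − 1/13z)y_{n+1} = (1 + 12/13z)y_n
  R(z) = (1 + 12/13z)/(1 − 1/13z).

Need |R(x)|<1, x<0.
x=-1.59: |R|=0.4167
R=−1: 1+12/13x = −1+1/13x ⇒ -11/13x=2 ⇒ x=2/(-11/13)=-2.3636
Confirm numerically:
  x=-2.209: |R|=0.88816 <1
  x=-1.721: |R|=0.51980 <1
  x=-1.286: |R|=0.17024 <1
  x=-0.985: |R|=0.08438 <1
  x=-2.928: |R|=1.38975 >1
  x=-2.776: |R|=1.28753 >1
  x=-2.499: |R|=1.09607 >1
Interval (-2.3636, 0).

z∈(-2.3636,0).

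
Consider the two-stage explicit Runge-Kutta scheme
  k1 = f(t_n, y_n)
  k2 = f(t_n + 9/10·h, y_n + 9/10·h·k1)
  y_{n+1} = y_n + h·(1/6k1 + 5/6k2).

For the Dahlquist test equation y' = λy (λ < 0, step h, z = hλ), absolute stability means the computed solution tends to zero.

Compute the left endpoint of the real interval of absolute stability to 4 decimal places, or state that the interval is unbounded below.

left endpoint -1.3333.

On y'=λy, z=hλ:
  k1=λy_n ⇒ h·k1=z·y_n;  k2=λ(1+9/10z)y_n ⇒ h·k2=z(1+9/10z)y_n
  y_{n+1}/y_n = 1 + 1/6z + 5/6z(1+9/10z) = 1 + z + 3/4z²
  R(z) = 1 + z + 3/4z².

Solve |R(x)|<1 on ℝ⁻.
x=-0.56: |R|=0.6752
R=1: x+3/4x²=0 ⇒ x=−4/3=-1.3333; min R=1−1/(4·3/4)=0.6667>−1
Confirm numerically:
  x=-1.247: |R|=0.91926 <1
  x=-0.829: |R|=0.68643 <1
  x=-0.566: |R|=0.67427 <1
  x=-1.404: |R|=1.07441 >1
  x=-1.359: |R|=1.02616 >1
Stable set (-1.3333, 0).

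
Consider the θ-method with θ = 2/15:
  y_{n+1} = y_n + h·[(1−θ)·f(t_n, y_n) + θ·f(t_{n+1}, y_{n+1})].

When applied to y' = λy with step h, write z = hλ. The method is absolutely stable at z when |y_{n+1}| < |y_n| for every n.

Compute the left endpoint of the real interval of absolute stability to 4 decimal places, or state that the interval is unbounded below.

Test eqn y'=λy, z=hλ:
  y_{n+1} = y_n + z·[13/15·y_n + 2/15·y_{n+1}] ⇒ (1 − 2/15z)y_{n+1} = (1 + 13/15z)y_n
  Hence R(z) = (1 + 13/15z)/(1 − 2/15z).

Boundary: |R(x)|=1, x<0.
x=-1.08: |R|=0.0559
R=−1: 1+13/15x = −1+2/15x ⇒ -11/15x=2 ⇒ x=2/(-11/15)=-2.7273
Confirm numerically:
  x=-1.919: |R|=0.52803 <1
  x=-1.536: |R|=0.27490 <1
  x=-1.254: |R|=0.07437 <1
  x=-3.307: |R|=1.29504 >1
  x=-3.068: |R|=1.17733 >1
  x=-2.768: |R|=1.02182 >1
So |R|<1 on (-2.7273, 0).

z* = -2.7273.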